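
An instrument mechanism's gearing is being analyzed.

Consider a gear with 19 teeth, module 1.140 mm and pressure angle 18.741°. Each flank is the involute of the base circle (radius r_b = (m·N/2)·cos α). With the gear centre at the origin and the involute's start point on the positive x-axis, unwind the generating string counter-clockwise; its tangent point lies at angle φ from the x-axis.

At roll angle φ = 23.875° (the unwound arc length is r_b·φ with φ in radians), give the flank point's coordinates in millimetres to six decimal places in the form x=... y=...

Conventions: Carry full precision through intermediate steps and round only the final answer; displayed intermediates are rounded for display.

class = single-mesh tooth geometry [base-circle involute, m = 1.140, 19T]
pitch radius r_p = m·N/2 = 1.140·19/2 = 10.830000
base radius r_b = r_p·cos α = 10.830000·cos 18.741° = 10.255800
roll angle φ = 23.875° = 0.41669736 rad
x = r_b·(cos φ + φ·sin φ) = 11.107912
y = r_b·(sin φ − φ·cos φ) = 0.243081

x=11.107912 y=0.243081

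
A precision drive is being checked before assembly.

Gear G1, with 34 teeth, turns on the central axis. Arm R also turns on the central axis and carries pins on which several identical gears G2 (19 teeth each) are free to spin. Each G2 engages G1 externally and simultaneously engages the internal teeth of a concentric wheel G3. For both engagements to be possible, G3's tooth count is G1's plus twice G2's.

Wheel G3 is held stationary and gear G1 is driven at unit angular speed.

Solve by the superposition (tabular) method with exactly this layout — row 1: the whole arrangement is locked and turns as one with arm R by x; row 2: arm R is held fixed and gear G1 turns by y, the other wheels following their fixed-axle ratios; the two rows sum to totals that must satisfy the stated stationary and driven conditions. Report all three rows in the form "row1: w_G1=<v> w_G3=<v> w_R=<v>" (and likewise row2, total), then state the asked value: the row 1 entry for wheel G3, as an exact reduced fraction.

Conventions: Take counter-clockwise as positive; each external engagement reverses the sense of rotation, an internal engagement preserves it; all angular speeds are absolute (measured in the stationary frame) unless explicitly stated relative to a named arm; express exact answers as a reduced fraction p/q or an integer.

row1: w_G1=17/53 w_G3=17/53 w_R=17/53
row2: w_G1=36/53 w_G3=-17/53 w_R=0
total: w_G1=1 w_G3=0 w_R=17/53
asked value: 17/53

recognized (axles ride arm R): planetary set, 34/19/72 teeth
row 1 (train locked, turned with arm): all members turn x
row 2 (arm held, sun turns y): ω_ring = −(34/72)·y, ω_arm = 0
boundary: total ω_ring = x − (34/72)·y = 0 and total ω_sun = x + y = 1  ⇒  y = 36/53, x = 17/53
row 2 ring = −(34/72)·36/53 = -17/53
totals (row 1 + row 2): sun 17/53 + 36/53 = 1, ring 17/53 + (-17/53) = 0, arm 17/53 + 0 = 17/53
asked cell (row1, ring) = 17/53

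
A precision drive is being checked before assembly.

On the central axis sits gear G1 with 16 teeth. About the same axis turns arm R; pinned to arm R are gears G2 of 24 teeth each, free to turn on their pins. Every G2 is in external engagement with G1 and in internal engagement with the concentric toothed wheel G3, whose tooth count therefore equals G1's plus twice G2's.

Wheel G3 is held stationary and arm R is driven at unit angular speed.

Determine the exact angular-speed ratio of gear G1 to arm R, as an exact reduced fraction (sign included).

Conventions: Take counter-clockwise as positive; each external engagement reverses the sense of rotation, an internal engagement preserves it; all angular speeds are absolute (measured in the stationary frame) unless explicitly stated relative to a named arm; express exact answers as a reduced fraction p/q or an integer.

5

planetary set (16T centre, 24T on arm, 64T internal) — Willis relation
ring teeth: 16 + 2·24 = 64
16(ω_sun−ω_arm) = −64(ω_ring−ω_arm),  ω_ring = 0, ω_arm = 1
ω_sun = 1 − (64/16)(0−1) = 5
ω_out/ω_in = 5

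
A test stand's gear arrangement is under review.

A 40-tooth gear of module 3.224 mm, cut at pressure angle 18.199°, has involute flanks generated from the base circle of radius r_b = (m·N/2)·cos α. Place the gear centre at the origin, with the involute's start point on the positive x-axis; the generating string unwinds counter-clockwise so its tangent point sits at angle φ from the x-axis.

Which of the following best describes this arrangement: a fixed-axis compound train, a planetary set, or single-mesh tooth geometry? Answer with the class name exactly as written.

single-mesh tooth geometry

single-mesh involute tooth geometry (40T wheel at module 3.224)
classification: single-mesh tooth geometry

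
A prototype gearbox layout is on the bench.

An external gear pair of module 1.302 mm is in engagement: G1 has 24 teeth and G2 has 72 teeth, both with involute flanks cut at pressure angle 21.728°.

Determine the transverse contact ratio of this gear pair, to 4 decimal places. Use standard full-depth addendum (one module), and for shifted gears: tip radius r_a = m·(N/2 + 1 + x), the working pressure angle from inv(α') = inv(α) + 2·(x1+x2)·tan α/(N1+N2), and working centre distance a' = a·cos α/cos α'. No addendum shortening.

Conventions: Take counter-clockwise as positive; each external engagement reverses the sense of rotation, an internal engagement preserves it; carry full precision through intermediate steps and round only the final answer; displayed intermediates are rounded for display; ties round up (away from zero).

1.6275

class = single-mesh tooth geometry [involute pair 24T × 72T, m = 1.302]
base radii: r_b1 = 14.513942, r_b2 = 43.541827
tip radii: r_a1 = 16.926000, r_a2 = 48.174000
no profile shift: α' = α, a' = a
action lengths: √(r_a1²−r_b1²) = 8.708327, √(r_a2²−r_b2²) = 20.611733
base pitch p_b = π·m·cos α = 3.799741
CR = (8.708327 + 20.611733 − 62.496000·sin 21.72800°)/3.799741 = 1.627477
contact ratio ≈ 1.6275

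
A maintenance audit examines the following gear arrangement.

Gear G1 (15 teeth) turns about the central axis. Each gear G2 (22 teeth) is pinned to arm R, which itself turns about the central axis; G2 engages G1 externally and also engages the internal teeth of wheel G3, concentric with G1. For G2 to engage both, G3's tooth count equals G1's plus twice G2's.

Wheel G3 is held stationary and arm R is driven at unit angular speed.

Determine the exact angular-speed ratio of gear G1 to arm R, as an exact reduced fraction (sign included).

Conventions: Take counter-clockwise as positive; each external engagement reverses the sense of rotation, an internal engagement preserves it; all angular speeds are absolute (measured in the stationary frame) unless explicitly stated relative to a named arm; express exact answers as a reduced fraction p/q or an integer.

planetary set (15T centre, 22T on arm, 59T internal) — Willis relation
ring teeth: 15 + 2·22 = 59
15(ω_sun−ω_arm) = −59(ω_ring−ω_arm),  ω_ring = 0, ω_arm = 1
ω_sun = 1 − (59/15)(0−1) = 74/15
ω_out/ω_in = 74/15

74/15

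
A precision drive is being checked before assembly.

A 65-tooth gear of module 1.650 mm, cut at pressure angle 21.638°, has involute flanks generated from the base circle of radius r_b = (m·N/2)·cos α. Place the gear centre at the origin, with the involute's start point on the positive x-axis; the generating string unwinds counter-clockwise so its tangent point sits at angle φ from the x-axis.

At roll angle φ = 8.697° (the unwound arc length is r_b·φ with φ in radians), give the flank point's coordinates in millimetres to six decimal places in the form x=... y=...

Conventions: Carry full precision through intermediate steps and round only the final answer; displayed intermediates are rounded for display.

class = single-mesh tooth geometry [base-circle involute, m = 1.650, 65T]
pitch radius r_p = m·N/2 = 1.650·65/2 = 53.625000
base radius r_b = r_p·cos α = 53.625000·cos 21.638° = 49.846161
roll angle φ = 8.697° = 0.15179129 rad
x = r_b·(cos φ + φ·sin φ) = 50.417100
y = r_b·(sin φ − φ·cos φ) = 0.057976

x=50.417100 y=0.057976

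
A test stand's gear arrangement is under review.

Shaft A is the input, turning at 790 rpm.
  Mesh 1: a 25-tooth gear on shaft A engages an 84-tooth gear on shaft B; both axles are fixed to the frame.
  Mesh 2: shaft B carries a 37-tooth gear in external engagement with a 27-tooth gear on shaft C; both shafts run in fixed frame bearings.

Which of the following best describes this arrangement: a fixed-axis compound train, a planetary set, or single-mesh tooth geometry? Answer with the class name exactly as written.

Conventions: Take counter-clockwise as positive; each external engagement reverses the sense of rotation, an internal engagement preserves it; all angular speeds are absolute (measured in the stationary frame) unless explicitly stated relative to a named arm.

fixed-axis compound train

2-mesh fixed-axis compound train (all bearings frame-fixed)
classification: fixed-axis compound train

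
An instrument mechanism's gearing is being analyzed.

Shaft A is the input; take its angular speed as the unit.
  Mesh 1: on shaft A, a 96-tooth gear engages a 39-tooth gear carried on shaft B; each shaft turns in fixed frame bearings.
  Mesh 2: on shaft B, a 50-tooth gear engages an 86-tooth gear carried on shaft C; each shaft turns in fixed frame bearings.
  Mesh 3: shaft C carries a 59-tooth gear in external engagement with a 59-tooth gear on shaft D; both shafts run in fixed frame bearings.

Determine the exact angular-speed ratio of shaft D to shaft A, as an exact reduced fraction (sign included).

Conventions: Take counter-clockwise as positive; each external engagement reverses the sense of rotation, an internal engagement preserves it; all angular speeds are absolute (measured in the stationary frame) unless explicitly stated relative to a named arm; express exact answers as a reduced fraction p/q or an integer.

class = fixed-axis compound train [3 meshes; 3 ratios multiply, 3 sense flips]
mesh 1 [96T→39T]: running ratio 32/13, sense −
mesh 2 [50T→86T]: running ratio 800/559, sense +
mesh 3 [59T→59T]: running ratio 800/559, sense −
ω_out/ω_in = -800/559

-800/559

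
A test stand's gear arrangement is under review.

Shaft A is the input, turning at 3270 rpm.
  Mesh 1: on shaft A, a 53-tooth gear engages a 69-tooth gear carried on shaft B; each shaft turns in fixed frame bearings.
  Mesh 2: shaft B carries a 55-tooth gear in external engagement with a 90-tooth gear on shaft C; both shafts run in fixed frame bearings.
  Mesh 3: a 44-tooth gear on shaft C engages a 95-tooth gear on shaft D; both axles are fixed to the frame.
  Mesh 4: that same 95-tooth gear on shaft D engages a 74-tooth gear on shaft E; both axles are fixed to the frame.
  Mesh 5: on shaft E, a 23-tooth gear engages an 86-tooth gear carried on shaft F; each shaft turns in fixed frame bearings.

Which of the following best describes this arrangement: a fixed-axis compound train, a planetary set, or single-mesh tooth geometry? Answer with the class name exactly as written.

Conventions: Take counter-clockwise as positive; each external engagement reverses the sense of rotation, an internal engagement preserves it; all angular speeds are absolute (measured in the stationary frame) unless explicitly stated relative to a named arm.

fixed-axis compound train

class = fixed-axis compound train [5 meshes; 5 ratios multiply, 5 sense flips]
classification: fixed-axis compound train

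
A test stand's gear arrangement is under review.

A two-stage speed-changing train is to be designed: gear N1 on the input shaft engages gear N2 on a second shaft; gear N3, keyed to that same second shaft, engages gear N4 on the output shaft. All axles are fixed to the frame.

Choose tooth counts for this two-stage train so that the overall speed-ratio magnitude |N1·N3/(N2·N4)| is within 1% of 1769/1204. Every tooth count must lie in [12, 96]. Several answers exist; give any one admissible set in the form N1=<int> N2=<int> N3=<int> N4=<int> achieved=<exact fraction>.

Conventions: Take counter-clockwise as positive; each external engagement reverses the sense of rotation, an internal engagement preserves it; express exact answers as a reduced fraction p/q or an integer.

N1=29 N2=14 N3=61 N4=86 achieved=1769/1204

class = fixed-axis compound train [2-stage, 1769/1204 wanted]
target = 1769/1204 in lowest terms: an exact hit needs N1·N3 = k·1769 and N2·N4 = k·1204 for one integer k, every count in [12, 96]; additionally prefer no 1:1 stage (N1 ≠ N2, N3 ≠ N4)
k = 1: N1·N3 = 1769 = 29·61, N2·N4 = 1204 = 14·86
achieved = 29·61/(14·86) = 1769/1204; |achieved − target| = 0 ≤ 1769/120400 ✓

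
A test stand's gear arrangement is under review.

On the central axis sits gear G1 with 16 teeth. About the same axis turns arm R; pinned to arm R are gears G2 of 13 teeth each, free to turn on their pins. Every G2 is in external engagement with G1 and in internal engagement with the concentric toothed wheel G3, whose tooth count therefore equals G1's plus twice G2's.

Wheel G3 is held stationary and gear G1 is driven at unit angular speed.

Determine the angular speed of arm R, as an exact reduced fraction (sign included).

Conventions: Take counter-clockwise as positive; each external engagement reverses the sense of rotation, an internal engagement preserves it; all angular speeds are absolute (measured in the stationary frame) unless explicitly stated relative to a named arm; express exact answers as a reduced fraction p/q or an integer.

8/29

topology: planetary set — G1 16T / G2 13T / G3 42T, arm = carrier (Willis)
ring teeth: 16 + 2·13 = 42
16(ω_sun−ω_arm) = −42(ω_ring−ω_arm),  ω_ring = 0, ω_sun = 1
16(1−ω_arm) = −42(0−ω_arm)  ⇒  58·ω_arm = 16  ⇒  ω_arm = 8/29
exact speed ratio = 8/29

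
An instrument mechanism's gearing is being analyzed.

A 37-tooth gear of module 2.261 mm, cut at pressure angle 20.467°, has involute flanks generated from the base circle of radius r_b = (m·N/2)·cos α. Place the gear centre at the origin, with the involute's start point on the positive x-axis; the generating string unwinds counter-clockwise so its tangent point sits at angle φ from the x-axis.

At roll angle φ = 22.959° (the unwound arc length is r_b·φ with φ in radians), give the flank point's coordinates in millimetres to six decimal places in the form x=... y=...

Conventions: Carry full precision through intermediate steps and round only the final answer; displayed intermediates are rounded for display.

x=42.209034 y=0.827054

topology: single-mesh involute geometry — m = 2.261, N = 37
pitch radius r_p = m·N/2 = 2.261·37/2 = 41.828500
base radius r_b = r_p·cos α = 41.828500·cos 20.467° = 39.188023
roll angle φ = 22.959° = 0.40071014 rad
x = r_b·(cos φ + φ·sin φ) = 42.209034
y = r_b·(sin φ − φ·cos φ) = 0.827054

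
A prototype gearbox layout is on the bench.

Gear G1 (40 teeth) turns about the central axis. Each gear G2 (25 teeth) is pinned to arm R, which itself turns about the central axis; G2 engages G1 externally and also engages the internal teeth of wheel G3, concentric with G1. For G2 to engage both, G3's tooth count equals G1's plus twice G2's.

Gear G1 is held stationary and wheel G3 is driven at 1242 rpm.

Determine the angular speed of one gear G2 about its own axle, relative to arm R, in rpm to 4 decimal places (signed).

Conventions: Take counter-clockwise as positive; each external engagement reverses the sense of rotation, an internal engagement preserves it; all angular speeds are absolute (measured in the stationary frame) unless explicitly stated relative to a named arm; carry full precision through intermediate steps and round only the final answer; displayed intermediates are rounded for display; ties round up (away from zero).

topology: planetary set — G1 40T / G2 25T / G3 90T, arm = carrier (Willis)
normalise by the input: solve with ω_ring = 1, then scale by 1242 rpm
ring teeth: 40 + 2·25 = 90
40(ω_sun−ω_arm) = −90(ω_ring−ω_arm),  ω_sun = 0, ω_ring = 1
40(0−ω_arm) = −90(1−ω_arm)  ⇒  130·ω_arm = 90  ⇒  ω_arm = 9/13
sun–planet mesh: 40·(0−9/13) = −25·(ω_p−ω_arm)  ⇒  ω_p−ω_arm = 72/65
scale: ω_p−ω_arm = 72/65 × 1242 rpm = +1375.7538 rpm

+1375.7538 rpm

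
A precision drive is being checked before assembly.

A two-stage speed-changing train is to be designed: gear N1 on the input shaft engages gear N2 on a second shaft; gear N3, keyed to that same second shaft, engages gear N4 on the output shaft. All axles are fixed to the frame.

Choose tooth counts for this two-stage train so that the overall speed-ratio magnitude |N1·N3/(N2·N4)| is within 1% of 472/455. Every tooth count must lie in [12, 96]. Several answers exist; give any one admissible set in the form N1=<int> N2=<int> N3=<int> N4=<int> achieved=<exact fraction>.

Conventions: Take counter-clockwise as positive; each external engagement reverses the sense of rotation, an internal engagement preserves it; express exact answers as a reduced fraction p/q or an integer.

2-stage fixed-axis compound train for ratio 472/455
target = 472/455 in lowest terms: an exact hit needs N1·N3 = k·472 and N2·N4 = k·455 for one integer k, every count in [12, 96]; additionally prefer no 1:1 stage (N1 ≠ N2, N3 ≠ N4)
k = 1: no 1:1-free in-range split of k·472 and k·455 into factor pairs; take k = 2
k = 2: N1·N3 = 944 = 16·59, N2·N4 = 910 = 13·70
achieved = 16·59/(13·70) = 472/455; |achieved − target| = 0 ≤ 118/11375 ✓

N1=16 N2=13 N3=59 N4=70 achieved=472/455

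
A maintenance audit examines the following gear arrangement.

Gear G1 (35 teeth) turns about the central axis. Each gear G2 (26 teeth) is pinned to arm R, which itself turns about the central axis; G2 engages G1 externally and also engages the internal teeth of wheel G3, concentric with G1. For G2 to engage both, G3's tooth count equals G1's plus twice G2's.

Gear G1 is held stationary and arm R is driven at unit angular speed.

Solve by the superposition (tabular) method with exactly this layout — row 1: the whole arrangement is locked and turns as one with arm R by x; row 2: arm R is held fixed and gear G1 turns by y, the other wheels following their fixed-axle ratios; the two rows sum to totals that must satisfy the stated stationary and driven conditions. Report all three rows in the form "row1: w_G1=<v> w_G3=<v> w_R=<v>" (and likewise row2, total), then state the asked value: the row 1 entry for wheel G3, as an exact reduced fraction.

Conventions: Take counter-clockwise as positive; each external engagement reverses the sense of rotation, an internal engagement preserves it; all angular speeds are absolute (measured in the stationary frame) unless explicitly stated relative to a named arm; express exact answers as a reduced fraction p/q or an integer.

row1: w_G1=1 w_G3=1 w_R=1
row2: w_G1=-1 w_G3=35/87 w_R=0
total: w_G1=0 w_G3=122/87 w_R=1
asked value: 1

recognized (axles ride arm R): planetary set, 35/26/87 teeth
row 1 (train locked, turned with arm): all members turn x
row 2: sun turns y, ring = −(35/87)·y, arm 0
boundary: total ω_sun = x + y = 0 and total ω_arm = x = 1  ⇒  y = -1, x = 1
row 2 ring = −(35/87)·(-1) = 35/87
totals (row 1 + row 2): sun 1 + (-1) = 0, ring 1 + 35/87 = 122/87, arm 1 + 0 = 1
asked cell (row1, ring) = 1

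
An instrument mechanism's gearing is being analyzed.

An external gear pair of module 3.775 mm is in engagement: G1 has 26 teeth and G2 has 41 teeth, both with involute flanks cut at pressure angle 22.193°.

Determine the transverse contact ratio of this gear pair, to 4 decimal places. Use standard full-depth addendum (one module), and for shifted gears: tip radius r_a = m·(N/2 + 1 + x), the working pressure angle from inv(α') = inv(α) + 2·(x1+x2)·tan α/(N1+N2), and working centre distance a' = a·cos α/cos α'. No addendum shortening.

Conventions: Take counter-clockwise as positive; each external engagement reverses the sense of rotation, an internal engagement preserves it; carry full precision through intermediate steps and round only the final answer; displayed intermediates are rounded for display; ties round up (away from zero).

1.5790

topology: single-mesh involute geometry — m = 3.775, 26T/41T pair
base radii: r_b1 = 45.439364, r_b2 = 71.654382
tip radii: r_a1 = 52.850000, r_a2 = 81.162500
no profile shift: α' = α, a' = a
action lengths: √(r_a1²−r_b1²) = 26.988640, √(r_a2²−r_b2²) = 38.118250
base pitch p_b = π·m·cos α = 10.980921
CR = (26.988640 + 38.118250 − 126.462500·sin 22.19300°)/10.980921 = 1.578966
contact ratio ≈ 1.5790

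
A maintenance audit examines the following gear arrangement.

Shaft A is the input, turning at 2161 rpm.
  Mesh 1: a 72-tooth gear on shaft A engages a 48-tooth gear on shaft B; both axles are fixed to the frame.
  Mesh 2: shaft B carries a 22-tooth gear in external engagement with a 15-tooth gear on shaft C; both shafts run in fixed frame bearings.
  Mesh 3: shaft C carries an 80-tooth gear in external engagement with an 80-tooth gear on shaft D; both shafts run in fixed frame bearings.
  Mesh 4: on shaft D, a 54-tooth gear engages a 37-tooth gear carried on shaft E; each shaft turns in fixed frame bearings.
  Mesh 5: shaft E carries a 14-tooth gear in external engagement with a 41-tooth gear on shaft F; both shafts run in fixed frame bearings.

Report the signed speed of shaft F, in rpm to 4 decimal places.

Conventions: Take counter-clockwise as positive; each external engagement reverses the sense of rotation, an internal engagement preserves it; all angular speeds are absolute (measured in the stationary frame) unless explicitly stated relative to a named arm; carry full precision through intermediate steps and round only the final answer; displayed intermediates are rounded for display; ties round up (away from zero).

-2369.2651 rpm

class = fixed-axis compound train [5 meshes; 5 ratios multiply, 5 sense flips]
mesh 1 [72T→48T]: ω = 2161.0000×72/48 = 3241.5000 rpm, sense flips to −
mesh 2 [22T→15T]: ω = 3241.5000×22/15 = 4754.2000 rpm, sense flips to +
mesh 3 [80T→80T]: ω = 4754.2000×80/80 = 4754.2000 rpm, sense flips to −
mesh 4 [54T→37T]: ω = 4754.2000×54/37 = 6938.5622 rpm, sense flips to +
mesh 5 [14T→41T]: ω = 6938.5622×14/41 = 2369.2651 rpm, sense flips to −
signed output speed = -2369.2651 rpm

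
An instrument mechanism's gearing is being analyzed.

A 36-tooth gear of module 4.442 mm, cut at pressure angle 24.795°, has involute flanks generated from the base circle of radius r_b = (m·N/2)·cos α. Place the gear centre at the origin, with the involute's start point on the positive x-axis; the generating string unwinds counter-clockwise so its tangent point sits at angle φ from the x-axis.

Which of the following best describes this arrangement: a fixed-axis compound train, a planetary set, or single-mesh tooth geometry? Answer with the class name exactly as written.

topology: single-mesh involute geometry — m = 4.442, N = 36
classification: single-mesh tooth geometry

single-mesh tooth geometry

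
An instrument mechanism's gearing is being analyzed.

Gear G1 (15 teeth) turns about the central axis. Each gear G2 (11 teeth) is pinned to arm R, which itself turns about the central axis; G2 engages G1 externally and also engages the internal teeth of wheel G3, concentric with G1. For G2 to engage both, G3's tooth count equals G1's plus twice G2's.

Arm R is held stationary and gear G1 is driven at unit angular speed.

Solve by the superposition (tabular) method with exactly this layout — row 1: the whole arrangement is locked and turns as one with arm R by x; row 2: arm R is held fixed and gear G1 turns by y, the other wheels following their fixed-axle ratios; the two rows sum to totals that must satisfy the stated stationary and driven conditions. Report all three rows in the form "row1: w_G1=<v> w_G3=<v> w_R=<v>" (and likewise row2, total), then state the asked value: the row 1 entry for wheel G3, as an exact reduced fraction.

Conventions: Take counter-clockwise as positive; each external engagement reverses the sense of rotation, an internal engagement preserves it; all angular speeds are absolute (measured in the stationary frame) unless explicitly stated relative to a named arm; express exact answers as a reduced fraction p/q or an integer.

class = planetary set [G3 = 15+2·11 = 37; Willis about the carrier]
row 1: whole set turns with the arm by x
row 2 (arm held, sun turns y): ω_ring = −(15/37)·y, ω_arm = 0
boundary: total ω_arm = x = 0 and total ω_sun = x + y = 1  ⇒  y = 1, x = 0
row 2 ring = −(15/37)·1 = -15/37
totals (row 1 + row 2): sun 0 + 1 = 1, ring 0 + (-15/37) = -15/37, arm 0 + 0 = 0
asked cell (row1, ring) = 0

row1: w_G1=0 w_G3=0 w_R=0
row2: w_G1=1 w_G3=-15/37 w_R=0
total: w_G1=1 w_G3=-15/37 w_R=0
asked value: 0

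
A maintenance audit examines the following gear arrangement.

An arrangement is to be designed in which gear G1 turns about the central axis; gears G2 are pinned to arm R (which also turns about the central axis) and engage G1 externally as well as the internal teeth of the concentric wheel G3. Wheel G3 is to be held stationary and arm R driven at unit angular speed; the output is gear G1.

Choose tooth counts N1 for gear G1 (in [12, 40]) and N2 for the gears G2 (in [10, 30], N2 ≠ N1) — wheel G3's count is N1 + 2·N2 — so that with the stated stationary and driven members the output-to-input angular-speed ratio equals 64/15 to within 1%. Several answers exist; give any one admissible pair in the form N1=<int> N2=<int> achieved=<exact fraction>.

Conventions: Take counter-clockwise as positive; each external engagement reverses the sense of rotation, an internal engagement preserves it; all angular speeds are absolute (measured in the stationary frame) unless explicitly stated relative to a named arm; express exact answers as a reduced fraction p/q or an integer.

N1=15 N2=17 achieved=64/15

design class (target 64/15): planetary set
Willis with ω_ring = 0: ω_sun/ω_arm = (N1+N3)/N1; set equal to 64/15  ⇒  N3/N1 = 64/15 − 1 = 49/15
N3 = N1 + 2·N2  ⇒  N2/N1 = (N3/N1 − 1)/2 = (49/15 − 1)/2 = 17/15
smallest multiple with N1 ≥ 12 and N2 ≥ 10: k = 1  ⇒  N1 = 1·15 = 15, N2 = 1·17 = 17 (N1 ≤ 40, N2 ≤ 30, N2 ≠ N1 ✓), N3 = 15 + 2·17 = 49
check: (N1+N3)/N1 with N1 = 15, N3 = 49 gives 64/15; |achieved − target| = 0 ≤ 16/375 ✓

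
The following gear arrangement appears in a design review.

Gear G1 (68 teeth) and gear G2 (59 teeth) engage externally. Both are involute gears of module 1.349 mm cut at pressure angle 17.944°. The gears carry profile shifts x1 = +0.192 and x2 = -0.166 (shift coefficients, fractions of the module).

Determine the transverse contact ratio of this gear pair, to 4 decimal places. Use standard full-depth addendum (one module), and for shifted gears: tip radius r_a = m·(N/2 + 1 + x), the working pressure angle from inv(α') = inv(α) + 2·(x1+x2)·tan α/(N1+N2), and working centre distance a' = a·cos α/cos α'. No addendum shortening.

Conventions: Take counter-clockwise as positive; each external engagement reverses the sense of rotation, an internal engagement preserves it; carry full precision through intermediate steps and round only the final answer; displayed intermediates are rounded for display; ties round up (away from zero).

topology: single-mesh involute geometry — m = 1.349, 68T/59T pair
base radii: r_b1 = 43.634990, r_b2 = 37.859771
tip radii: r_a1 = 47.474008, r_a2 = 40.920566
inv(α') = inv(17.944°) + 2·(+0.192-0.166)·tan α/(68+59) = 0.01079018  ⇒  α' = 18.01613°
a' = a·cos α / cos α' = 85.6615·cos 17.944°/cos 18.01613° = 85.696506
action lengths: √(r_a1²−r_b1²) = 18.702114, √(r_a2²−r_b2²) = 15.528376
base pitch p_b = π·m·cos α = 4.031864
CR = (18.702114 + 15.528376 − 85.696506·sin 18.01613°)/4.031864 = 1.916202
contact ratio ≈ 1.9162

1.9162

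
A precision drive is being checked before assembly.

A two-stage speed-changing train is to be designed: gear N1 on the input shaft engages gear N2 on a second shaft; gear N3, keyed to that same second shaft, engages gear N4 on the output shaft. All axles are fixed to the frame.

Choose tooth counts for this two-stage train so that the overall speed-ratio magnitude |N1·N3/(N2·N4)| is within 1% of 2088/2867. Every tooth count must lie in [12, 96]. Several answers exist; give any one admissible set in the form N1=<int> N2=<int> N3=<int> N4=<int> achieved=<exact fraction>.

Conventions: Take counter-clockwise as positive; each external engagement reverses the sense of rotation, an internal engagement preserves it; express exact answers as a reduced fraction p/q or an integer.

N1=24 N2=47 N3=87 N4=61 achieved=2088/2867

topology: fixed-axis compound train — 2 stages, target 2088/2867
target = 2088/2867 in lowest terms: an exact hit needs N1·N3 = k·2088 and N2·N4 = k·2867 for one integer k, every count in [12, 96]; additionally prefer no 1:1 stage (N1 ≠ N2, N3 ≠ N4)
k = 1: N1·N3 = 2088 = 24·87, N2·N4 = 2867 = 47·61
achieved = 24·87/(47·61) = 2088/2867; |achieved − target| = 0 ≤ 522/71675 ✓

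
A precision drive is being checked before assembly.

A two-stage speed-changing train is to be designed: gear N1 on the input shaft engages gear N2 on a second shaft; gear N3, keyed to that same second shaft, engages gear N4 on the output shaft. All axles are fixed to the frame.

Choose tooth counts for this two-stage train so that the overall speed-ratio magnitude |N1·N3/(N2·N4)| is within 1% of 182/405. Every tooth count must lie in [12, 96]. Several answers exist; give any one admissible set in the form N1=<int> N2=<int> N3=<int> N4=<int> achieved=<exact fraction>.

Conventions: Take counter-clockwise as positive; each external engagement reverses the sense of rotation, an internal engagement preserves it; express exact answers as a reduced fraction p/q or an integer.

design class (target 182/405): fixed-axis compound train
target = 182/405 in lowest terms: an exact hit needs N1·N3 = k·182 and N2·N4 = k·405 for one integer k, every count in [12, 96]; additionally prefer no 1:1 stage (N1 ≠ N2, N3 ≠ N4)
k = 1: N1·N3 = 182 = 13·14, N2·N4 = 405 = 15·27
achieved = 13·14/(15·27) = 182/405; |achieved − target| = 0 ≤ 91/20250 ✓

N1=13 N2=15 N3=14 N4=27 achieved=182/405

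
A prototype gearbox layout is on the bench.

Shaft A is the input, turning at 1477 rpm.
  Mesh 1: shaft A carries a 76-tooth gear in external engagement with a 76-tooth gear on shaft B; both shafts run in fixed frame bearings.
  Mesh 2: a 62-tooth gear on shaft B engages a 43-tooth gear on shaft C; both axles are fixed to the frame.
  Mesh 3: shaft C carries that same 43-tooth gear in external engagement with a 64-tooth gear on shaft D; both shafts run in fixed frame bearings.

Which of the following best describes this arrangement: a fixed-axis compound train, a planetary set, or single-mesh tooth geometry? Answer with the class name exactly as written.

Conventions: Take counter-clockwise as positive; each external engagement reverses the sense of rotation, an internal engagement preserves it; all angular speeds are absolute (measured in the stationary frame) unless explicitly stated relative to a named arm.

3-mesh fixed-axis compound train (all bearings frame-fixed)
classification: fixed-axis compound train

fixed-axis compound train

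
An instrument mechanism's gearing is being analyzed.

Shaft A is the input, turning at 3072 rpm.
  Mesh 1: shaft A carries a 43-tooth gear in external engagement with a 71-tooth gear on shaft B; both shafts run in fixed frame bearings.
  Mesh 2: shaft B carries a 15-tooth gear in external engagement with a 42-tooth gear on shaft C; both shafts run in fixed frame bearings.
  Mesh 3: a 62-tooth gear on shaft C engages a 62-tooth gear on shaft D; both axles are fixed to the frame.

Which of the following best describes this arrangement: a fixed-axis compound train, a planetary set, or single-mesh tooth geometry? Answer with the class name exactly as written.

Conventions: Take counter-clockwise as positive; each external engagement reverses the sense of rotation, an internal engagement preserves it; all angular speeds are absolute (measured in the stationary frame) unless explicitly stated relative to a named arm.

fixed-axis compound train

3-mesh fixed-axis compound train (all bearings frame-fixed)
classification: fixed-axis compound train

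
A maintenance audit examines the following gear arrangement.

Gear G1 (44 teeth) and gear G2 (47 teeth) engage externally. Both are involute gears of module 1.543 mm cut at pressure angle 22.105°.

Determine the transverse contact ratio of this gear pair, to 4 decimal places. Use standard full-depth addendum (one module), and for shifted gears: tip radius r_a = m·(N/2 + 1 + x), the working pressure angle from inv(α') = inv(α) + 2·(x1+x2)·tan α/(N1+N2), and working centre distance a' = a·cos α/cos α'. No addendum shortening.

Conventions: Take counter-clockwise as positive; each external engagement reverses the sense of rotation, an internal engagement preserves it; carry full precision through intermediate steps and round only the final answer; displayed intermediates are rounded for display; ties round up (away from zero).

1.6379

topology: single-mesh involute geometry — m = 1.543, 44T/47T pair
base radii: r_b1 = 31.450826, r_b2 = 33.595201
tip radii: r_a1 = 35.489000, r_a2 = 37.803500
no profile shift: α' = α, a' = a
action lengths: √(r_a1²−r_b1²) = 16.441248, √(r_a2²−r_b2²) = 17.333987
base pitch p_b = π·m·cos α = 4.491167
CR = (16.441248 + 17.333987 − 70.206500·sin 22.10500°)/4.491167 = 1.637919
contact ratio ≈ 1.6379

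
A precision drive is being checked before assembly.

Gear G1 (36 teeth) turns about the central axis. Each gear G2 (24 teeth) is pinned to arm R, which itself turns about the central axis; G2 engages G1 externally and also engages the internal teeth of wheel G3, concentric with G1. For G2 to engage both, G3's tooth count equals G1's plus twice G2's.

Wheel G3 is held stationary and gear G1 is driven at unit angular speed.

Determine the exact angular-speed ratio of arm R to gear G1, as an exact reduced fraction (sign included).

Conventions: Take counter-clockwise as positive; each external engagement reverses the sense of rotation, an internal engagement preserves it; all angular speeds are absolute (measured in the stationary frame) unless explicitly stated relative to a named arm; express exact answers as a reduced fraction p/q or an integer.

3/10

topology: planetary set — G1 36T / G2 24T / G3 84T, arm = carrier (Willis)
ring teeth: 36 + 2·24 = 84
36(ω_sun−ω_arm) = −84(ω_ring−ω_arm),  ω_ring = 0, ω_sun = 1
36(1−ω_arm) = −84(0−ω_arm)  ⇒  120·ω_arm = 36  ⇒  ω_arm = 3/10
ω_out/ω_in = 3/10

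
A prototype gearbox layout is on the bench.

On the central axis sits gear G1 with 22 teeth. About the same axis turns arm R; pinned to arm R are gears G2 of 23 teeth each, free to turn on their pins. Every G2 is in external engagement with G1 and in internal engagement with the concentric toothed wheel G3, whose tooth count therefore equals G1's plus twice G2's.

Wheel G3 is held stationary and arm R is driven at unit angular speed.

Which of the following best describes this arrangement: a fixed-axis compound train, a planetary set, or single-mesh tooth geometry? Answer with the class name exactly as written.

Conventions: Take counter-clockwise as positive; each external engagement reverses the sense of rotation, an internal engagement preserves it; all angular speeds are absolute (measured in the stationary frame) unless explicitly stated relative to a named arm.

planetary set

recognized (axles ride arm R): planetary set, 22/23/68 teeth
classification: planetary set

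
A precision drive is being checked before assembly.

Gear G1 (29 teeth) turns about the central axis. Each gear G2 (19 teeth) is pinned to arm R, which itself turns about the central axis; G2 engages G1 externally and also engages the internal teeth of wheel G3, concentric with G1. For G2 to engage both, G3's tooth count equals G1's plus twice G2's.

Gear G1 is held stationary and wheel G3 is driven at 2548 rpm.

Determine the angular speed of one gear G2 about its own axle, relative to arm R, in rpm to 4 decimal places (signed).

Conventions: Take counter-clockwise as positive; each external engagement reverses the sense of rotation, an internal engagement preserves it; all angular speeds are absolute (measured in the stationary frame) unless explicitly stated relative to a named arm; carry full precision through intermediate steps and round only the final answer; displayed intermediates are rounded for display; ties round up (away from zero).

class = planetary set [G3 = 29+2·19 = 67; Willis about the carrier]
normalise by the input: solve with ω_ring = 1, then scale by 2548 rpm
ring teeth: 29 + 2·19 = 67
29(ω_sun−ω_arm) = −67(ω_ring−ω_arm),  ω_sun = 0, ω_ring = 1
29(0−ω_arm) = −67(1−ω_arm)  ⇒  96·ω_arm = 67  ⇒  ω_arm = 67/96
sun–planet mesh: 29·(0−67/96) = −19·(ω_p−ω_arm)  ⇒  ω_p−ω_arm = 1943/1824
scale: ω_p−ω_arm = 1943/1824 × 2548 rpm = +2714.2346 rpm

+2714.2346 rpm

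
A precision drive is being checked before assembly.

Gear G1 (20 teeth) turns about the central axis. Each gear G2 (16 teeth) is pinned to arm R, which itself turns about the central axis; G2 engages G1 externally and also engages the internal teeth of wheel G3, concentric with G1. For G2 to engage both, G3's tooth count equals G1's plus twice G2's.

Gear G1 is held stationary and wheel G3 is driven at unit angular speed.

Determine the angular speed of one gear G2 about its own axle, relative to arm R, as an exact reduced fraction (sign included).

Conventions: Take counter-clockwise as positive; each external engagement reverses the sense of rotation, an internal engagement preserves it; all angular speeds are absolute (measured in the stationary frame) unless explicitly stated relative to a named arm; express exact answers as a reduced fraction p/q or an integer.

65/72

recognized (axles ride arm R): planetary set, 20/16/52 teeth
ring teeth: 20 + 2·16 = 52
20(ω_sun−ω_arm) = −52(ω_ring−ω_arm),  ω_sun = 0, ω_ring = 1
20(0−ω_arm) = −52(1−ω_arm)  ⇒  72·ω_arm = 52  ⇒  ω_arm = 13/18
sun–planet mesh: 20·(0−13/18) = −16·(ω_p−ω_arm)  ⇒  ω_p−ω_arm = 65/72
exact speed ratio = 65/72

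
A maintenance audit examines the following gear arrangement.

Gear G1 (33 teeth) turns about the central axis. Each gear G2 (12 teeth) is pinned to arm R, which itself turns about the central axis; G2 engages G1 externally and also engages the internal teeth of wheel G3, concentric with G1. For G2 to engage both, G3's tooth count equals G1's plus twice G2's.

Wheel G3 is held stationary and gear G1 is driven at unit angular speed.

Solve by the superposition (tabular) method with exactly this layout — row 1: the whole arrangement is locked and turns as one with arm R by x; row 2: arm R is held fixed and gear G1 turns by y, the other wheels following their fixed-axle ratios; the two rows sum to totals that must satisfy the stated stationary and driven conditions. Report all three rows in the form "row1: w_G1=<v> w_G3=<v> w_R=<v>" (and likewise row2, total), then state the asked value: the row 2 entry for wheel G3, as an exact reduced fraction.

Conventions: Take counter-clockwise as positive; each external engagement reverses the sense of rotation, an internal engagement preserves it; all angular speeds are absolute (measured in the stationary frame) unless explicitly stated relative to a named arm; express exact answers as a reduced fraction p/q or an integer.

recognized (axles ride arm R): planetary set, 33/12/57 teeth
row 1 — lock + rotate with arm: ω_sun = ω_ring = ω_arm = x
row 2 (arm held, sun turns y): ω_ring = −(33/57)·y, ω_arm = 0
boundary: total ω_ring = x − (33/57)·y = 0 and total ω_sun = x + y = 1  ⇒  y = 19/30, x = 11/30
row 2 ring = −(33/57)·19/30 = -11/30
totals (row 1 + row 2): sun 11/30 + 19/30 = 1, ring 11/30 + (-11/30) = 0, arm 11/30 + 0 = 11/30
asked cell (row2, ring) = -11/30

row1: w_G1=11/30 w_G3=11/30 w_R=11/30
row2: w_G1=19/30 w_G3=-11/30 w_R=0
total: w_G1=1 w_G3=0 w_R=11/30
asked value: -11/30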